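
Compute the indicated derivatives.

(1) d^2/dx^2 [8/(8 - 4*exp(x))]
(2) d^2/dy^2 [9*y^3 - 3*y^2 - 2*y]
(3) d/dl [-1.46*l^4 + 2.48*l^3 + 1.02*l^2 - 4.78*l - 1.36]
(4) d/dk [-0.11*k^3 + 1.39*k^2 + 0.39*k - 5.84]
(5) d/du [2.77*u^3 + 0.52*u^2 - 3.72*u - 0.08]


(1) = 2*(-exp(x) - 2)*exp(x)/(exp(x) - 2)^3
(2) = 54*y - 6
(3) = -5.84*l^3 + 7.44*l^2 + 2.04*l - 4.78
(4) = -0.33*k^2 + 2.78*k + 0.39
(5) = 8.31*u^2 + 1.04*u - 3.72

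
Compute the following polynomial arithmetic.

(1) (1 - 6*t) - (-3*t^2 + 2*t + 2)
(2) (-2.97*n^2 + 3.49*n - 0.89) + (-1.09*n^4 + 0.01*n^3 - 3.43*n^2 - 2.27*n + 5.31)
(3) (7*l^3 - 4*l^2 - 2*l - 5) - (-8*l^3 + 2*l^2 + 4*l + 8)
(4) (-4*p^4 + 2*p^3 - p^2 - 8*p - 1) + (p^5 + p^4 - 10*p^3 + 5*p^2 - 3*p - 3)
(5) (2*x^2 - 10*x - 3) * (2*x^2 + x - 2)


(1) = 3*t^2 - 8*t - 1
(2) = -1.09*n^4 + 0.01*n^3 - 6.4*n^2 + 1.22*n + 4.42
(3) = 15*l^3 - 6*l^2 - 6*l - 13
(4) = p^5 - 3*p^4 - 8*p^3 + 4*p^2 - 11*p - 4
(5) = 4*x^4 - 18*x^3 - 20*x^2 + 17*x + 6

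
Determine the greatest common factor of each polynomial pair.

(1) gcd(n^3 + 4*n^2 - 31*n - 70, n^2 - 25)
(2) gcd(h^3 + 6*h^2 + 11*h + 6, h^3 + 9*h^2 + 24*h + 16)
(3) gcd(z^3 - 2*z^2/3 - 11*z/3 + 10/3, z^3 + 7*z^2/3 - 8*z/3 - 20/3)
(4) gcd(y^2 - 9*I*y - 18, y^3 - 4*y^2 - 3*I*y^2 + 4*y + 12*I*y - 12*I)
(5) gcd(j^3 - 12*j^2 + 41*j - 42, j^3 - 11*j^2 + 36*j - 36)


(1) = n - 5
(2) = gcd((h + 1)*(h + 2)*(h + 3), (h + 1)*(h + 4)^2) = h + 1
(3) = z^2 + z/3 - 10/3
(4) = y - 3*I
(5) = gcd((j - 7)*(j - 3)*(j - 2), (j - 6)*(j - 3)*(j - 2)) = j^2 - 5*j + 6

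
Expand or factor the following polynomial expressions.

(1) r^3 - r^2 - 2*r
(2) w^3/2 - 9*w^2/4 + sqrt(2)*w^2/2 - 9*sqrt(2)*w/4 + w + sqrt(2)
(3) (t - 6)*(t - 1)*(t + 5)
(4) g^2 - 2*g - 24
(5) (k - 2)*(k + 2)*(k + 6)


(1) = r*(r - 2)*(r + 1)
(2) = (w/2 + sqrt(2)/2)*(w - 4)*(w - 1/2)
(3) = t^3 - 2*t^2 - 29*t + 30
(4) = (g - 6)*(g + 4)
(5) = k^3 + 6*k^2 - 4*k - 24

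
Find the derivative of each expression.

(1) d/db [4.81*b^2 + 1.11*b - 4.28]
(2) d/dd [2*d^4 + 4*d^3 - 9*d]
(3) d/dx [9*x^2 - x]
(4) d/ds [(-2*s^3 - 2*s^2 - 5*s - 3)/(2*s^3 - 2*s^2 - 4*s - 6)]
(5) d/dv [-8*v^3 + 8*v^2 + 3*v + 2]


(1) = 9.62*b + 1.11
(2) = 8*d^3 + 12*d^2 - 9
(3) = 18*x - 1
(4) = (4*s^4 + 18*s^3 + 26*s^2 + 6*s + 9)/(2*(s^6 - 2*s^5 - 3*s^4 - 2*s^3 + 10*s^2 + 12*s + 9))
(5) = -24*v^2 + 16*v + 3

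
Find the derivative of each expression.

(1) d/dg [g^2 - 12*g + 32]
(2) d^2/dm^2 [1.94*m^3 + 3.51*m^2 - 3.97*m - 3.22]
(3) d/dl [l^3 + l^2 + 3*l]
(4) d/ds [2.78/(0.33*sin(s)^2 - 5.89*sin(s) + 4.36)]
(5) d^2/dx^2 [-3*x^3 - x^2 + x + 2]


(1) = 2*g - 12
(2) = 11.64*m + 7.02
(3) = 3*l^2 + 2*l + 3
(4) = (16.3742 - 1.8348*sin(s))*cos(s)/(0.33*sin(s)^2 - 5.89*sin(s) + 4.36)^2
(5) = -18*x - 2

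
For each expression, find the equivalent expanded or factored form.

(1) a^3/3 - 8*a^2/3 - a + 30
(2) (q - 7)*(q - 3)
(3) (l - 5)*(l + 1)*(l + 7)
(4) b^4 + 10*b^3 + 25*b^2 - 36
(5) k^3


(1) = (a/3 + 1)*(a - 6)*(a - 5)
(2) = q^2 - 10*q + 21
(3) = l^3 + 3*l^2 - 33*l - 35
(4) = (b - 1)*(b + 2)*(b + 3)*(b + 6)
(5) = k^3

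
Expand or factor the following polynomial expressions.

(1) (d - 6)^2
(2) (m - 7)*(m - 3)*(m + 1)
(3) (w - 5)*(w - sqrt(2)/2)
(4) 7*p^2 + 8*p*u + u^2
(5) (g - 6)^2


(1) = d^2 - 12*d + 36
(2) = m^3 - 9*m^2 + 11*m + 21
(3) = w^2 - 5*w - sqrt(2)*w/2 + 5*sqrt(2)/2
(4) = (p + u)*(7*p + u)
(5) = g^2 - 12*g + 36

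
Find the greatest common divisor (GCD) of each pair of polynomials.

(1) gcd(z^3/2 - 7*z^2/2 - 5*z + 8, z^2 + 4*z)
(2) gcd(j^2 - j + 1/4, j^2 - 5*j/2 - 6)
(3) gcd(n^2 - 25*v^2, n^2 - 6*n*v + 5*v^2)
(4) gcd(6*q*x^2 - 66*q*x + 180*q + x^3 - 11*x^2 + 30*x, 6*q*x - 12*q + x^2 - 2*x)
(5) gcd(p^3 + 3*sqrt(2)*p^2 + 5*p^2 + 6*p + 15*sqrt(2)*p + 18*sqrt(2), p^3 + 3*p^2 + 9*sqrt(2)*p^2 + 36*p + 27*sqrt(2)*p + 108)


(1) = 1
(2) = gcd((j - 1/2)^2, (j - 4)*(j + 3/2)) = 1
(3) = gcd((n - 5*v)*(n + 5*v), (n - 5*v)*(n - v)) = -n + 5*v
(4) = gcd((6*q + x)*(x - 6)*(x - 5), (6*q + x)*(x - 2)) = 6*q + x
(5) = p^2 + p*(3 + 3*sqrt(2)) + 9*sqrt(2)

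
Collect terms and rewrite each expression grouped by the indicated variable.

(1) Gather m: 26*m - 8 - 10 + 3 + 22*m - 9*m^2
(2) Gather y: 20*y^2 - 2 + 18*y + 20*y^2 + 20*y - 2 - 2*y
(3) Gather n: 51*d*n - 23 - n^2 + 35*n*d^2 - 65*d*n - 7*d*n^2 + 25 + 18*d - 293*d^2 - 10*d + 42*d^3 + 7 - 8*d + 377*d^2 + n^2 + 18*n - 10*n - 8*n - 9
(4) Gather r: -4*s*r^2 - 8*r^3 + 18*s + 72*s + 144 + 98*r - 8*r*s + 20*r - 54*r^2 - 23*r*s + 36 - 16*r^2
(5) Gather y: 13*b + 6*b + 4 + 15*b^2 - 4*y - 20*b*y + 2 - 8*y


(1) = -9*m^2 + 48*m - 15
(2) = 40*y^2 + 36*y - 4
(3) = 42*d^3 + 84*d^2 - 7*d*n^2 + n*(35*d^2 - 14*d)
(4) = -8*r^3 + r^2*(-4*s - 70) + r*(118 - 31*s) + 90*s + 180
(5) = 15*b^2 + 19*b + y*(-20*b - 12) + 6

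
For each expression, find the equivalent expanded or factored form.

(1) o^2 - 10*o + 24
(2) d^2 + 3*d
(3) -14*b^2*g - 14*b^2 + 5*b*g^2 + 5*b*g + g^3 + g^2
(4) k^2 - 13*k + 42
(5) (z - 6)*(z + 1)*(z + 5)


(1) = (o - 6)*(o - 4)
(2) = d*(d + 3)
(3) = (-2*b + g)*(7*b + g)*(g + 1)
(4) = (k - 7)*(k - 6)
(5) = z^3 - 31*z - 30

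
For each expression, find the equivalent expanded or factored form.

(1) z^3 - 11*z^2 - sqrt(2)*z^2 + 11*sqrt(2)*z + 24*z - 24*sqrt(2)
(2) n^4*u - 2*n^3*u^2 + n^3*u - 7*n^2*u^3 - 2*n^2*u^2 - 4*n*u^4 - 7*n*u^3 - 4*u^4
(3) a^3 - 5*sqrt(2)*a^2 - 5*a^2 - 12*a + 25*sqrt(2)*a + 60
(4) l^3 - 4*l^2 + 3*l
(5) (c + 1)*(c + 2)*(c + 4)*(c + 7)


(1) = (z - 8)*(z - 3)*(z - sqrt(2))
(2) = (n - 4*u)*(n + u)^2*(n*u + u)
(3) = (a - 5)*(a - 6*sqrt(2))*(a + sqrt(2))
(4) = l*(l - 3)*(l - 1)
(5) = c^4 + 14*c^3 + 63*c^2 + 106*c + 56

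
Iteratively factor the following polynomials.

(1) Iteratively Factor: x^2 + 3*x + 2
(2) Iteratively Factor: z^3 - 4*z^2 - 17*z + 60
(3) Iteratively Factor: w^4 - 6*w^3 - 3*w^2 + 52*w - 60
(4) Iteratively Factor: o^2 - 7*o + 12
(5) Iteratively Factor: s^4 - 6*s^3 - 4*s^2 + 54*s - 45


(1) = (x + 2)*(x + 1)
(2) = (z - 5)*(z^2 + z - 12) = (z - 5)*(z + 4)*(z - 3)
(3) = (w + 3)*(w^3 - 9*w^2 + 24*w - 20) = (w - 2)*(w + 3)*(w^2 - 7*w + 10) = (w - 2)^2*(w + 3)*(w - 5)
(4) = (o - 4)*(o - 3)
(5) = (s - 1)*(s^3 - 5*s^2 - 9*s + 45) = (s - 3)*(s - 1)*(s^2 - 2*s - 15) = (s - 3)*(s - 1)*(s + 3)*(s - 5)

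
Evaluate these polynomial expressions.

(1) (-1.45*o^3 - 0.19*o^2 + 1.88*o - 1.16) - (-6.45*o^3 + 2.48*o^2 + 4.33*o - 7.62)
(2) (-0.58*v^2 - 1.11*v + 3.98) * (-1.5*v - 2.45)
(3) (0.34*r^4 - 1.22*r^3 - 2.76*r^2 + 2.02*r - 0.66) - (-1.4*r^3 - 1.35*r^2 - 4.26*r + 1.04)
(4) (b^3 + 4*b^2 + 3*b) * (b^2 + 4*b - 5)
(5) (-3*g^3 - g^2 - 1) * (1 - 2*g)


(1) = 5.0*o^3 - 2.67*o^2 - 2.45*o + 6.46
(2) = 0.87*v^3 + 3.086*v^2 - 3.2505*v - 9.751
(3) = 0.34*r^4 + 0.18*r^3 - 1.41*r^2 + 6.28*r - 1.7
(4) = b^5 + 8*b^4 + 14*b^3 - 8*b^2 - 15*b
(5) = 6*g^4 - g^3 - g^2 + 2*g - 1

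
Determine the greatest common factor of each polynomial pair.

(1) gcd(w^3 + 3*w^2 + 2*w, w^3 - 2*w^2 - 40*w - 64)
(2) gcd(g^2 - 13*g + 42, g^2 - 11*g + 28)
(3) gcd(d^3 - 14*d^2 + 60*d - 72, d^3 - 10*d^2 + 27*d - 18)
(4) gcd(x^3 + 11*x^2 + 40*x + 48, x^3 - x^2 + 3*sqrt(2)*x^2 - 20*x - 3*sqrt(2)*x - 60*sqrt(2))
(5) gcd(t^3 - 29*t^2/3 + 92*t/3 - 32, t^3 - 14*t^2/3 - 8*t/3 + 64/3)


(1) = gcd(w*(w + 1)*(w + 2), (w - 8)*(w + 2)*(w + 4)) = w + 2
(2) = gcd((g - 7)*(g - 6), (g - 7)*(g - 4)) = g - 7
(3) = d - 6
(4) = gcd((x + 3)*(x + 4)^2, (x - 5)*(x + 4)*(x + 3*sqrt(2))) = x + 4
(5) = t^2 - 20*t/3 + 32/3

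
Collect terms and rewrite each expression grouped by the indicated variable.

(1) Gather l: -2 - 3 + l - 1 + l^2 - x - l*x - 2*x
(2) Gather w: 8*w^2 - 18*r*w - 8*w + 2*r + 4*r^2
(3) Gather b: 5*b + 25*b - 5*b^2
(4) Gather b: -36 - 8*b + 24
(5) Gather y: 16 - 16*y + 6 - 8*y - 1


(1) = l^2 + l*(1 - x) - 3*x - 6
(2) = 4*r^2 + 2*r + 8*w^2 + w*(-18*r - 8)
(3) = -5*b^2 + 30*b
(4) = -8*b - 12
(5) = 21 - 24*y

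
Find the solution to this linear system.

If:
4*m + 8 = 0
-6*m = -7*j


Then:
j = -12/7
m = -2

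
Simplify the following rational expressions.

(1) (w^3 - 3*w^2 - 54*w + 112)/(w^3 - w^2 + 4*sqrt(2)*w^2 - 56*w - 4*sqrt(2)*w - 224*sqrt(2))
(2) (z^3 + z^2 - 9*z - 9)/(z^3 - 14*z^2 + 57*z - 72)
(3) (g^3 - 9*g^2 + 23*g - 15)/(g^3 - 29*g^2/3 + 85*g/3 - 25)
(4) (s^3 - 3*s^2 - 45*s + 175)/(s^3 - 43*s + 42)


(1) = (w - 2)/(w + 4*sqrt(2))
(2) = (z^2 + 4*z + 3)/(z^2 - 11*z + 24)
(3) = (3*g - 3)/(3*g - 5)
(4) = (s^2 - 10*s + 25)/(s^2 - 7*s + 6)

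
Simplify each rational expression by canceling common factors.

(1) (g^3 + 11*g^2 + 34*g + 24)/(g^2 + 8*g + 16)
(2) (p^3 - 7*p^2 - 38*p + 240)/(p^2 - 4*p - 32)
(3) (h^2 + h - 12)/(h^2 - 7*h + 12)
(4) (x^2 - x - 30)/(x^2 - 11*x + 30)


(1) = (g^2 + 7*g + 6)/(g + 4)
(2) = (p^2 + p - 30)/(p + 4)
(3) = (h + 4)/(h - 4)
(4) = (x + 5)/(x - 5)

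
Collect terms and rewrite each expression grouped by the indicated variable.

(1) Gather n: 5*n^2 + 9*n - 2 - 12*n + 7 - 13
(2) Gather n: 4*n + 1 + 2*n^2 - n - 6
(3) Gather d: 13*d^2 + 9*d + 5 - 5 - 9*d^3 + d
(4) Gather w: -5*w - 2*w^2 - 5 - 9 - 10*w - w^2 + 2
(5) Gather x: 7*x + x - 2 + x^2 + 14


(1) = 5*n^2 - 3*n - 8
(2) = 2*n^2 + 3*n - 5
(3) = -9*d^3 + 13*d^2 + 10*d
(4) = -3*w^2 - 15*w - 12
(5) = x^2 + 8*x + 12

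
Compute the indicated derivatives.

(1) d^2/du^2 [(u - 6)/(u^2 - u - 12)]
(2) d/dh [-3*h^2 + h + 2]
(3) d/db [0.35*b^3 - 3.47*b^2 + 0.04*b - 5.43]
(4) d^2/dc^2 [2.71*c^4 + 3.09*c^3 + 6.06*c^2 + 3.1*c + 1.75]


(1) = 2*((7 - 3*u)*(-u^2 + u + 12) - (u - 6)*(2*u - 1)^2)/(-u^2 + u + 12)^3
(2) = 1 - 6*h
(3) = 1.05*b^2 - 6.94*b + 0.04
(4) = 32.52*c^2 + 18.54*c + 12.12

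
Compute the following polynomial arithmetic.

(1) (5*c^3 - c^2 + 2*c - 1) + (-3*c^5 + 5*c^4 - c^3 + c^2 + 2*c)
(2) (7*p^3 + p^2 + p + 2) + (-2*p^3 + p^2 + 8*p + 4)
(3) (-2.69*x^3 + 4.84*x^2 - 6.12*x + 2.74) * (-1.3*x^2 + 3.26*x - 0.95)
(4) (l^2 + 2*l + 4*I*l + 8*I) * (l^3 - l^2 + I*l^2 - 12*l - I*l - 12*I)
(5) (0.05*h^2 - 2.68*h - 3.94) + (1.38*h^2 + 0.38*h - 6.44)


(1) = -3*c^5 + 5*c^4 + 4*c^3 + 4*c - 1
(2) = 5*p^3 + 2*p^2 + 9*p + 6
(3) = 3.497*x^5 - 15.0614*x^4 + 26.2899*x^3 - 28.1112*x^2 + 14.7464*x - 2.603
(4) = l^5 + l^4 + 5*I*l^4 - 18*l^3 + 5*I*l^3 - 28*l^2 - 70*I*l^2 + 56*l - 120*I*l + 96
(5) = 1.43*h^2 - 2.3*h - 10.38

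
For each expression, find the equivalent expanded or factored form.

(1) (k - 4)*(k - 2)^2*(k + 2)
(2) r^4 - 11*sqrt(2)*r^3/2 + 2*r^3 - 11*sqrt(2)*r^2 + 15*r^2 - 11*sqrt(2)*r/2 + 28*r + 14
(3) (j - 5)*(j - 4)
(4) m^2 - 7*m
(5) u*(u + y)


(1) = k^4 - 6*k^3 + 4*k^2 + 24*k - 32
(2) = (r + 1)^2*(r - 7*sqrt(2)/2)*(r - 2*sqrt(2))
(3) = j^2 - 9*j + 20
(4) = m*(m - 7)
(5) = u^2 + u*y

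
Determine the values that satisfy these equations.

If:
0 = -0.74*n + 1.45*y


Then:
n = 1.95945945945946*y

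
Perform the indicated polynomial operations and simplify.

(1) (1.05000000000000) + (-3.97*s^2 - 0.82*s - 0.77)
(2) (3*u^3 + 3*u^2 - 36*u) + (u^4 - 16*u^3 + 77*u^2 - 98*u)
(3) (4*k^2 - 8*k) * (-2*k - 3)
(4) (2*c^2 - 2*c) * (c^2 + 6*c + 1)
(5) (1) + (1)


(1) = -3.97*s^2 - 0.82*s + 0.28
(2) = u^4 - 13*u^3 + 80*u^2 - 134*u
(3) = -8*k^3 + 4*k^2 + 24*k
(4) = 2*c^4 + 10*c^3 - 10*c^2 - 2*c
(5) = 2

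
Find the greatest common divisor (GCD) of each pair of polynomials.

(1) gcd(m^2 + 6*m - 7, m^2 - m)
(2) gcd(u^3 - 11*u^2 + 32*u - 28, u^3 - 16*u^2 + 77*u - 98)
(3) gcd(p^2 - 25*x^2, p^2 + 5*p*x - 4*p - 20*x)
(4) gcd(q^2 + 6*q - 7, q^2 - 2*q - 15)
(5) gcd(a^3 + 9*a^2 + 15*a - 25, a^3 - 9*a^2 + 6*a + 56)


(1) = m - 1
(2) = u^2 - 9*u + 14
(3) = p + 5*x
(4) = 1
(5) = 1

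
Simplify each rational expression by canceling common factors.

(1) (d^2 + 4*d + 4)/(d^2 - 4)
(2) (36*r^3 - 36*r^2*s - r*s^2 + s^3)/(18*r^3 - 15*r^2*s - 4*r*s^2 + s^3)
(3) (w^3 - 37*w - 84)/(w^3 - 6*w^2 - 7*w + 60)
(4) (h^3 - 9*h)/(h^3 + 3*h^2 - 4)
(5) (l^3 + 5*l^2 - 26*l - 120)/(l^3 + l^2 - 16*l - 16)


(1) = (d + 2)/(d - 2)
(2) = (6*r + s)/(3*r + s)
(3) = (w^2 - 3*w - 28)/(w^2 - 9*w + 20)
(4) = (h^3 - 9*h)/(h^3 + 3*h^2 - 4)
(5) = (l^2 + l - 30)/(l^2 - 3*l - 4)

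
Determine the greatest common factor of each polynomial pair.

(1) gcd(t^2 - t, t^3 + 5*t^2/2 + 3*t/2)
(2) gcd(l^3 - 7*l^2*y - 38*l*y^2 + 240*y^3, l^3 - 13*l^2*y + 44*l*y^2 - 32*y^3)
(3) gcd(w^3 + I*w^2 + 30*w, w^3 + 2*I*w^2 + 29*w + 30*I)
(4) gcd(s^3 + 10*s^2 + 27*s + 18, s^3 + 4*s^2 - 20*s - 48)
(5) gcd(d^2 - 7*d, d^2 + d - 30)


(1) = t
(2) = gcd((l - 8*y)*(l - 5*y)*(l + 6*y), (l - 8*y)*(l - 4*y)*(l - y)) = -l + 8*y
(3) = w^2 + I*w + 30
(4) = gcd((s + 1)*(s + 3)*(s + 6), (s - 4)*(s + 2)*(s + 6)) = s + 6
(5) = 1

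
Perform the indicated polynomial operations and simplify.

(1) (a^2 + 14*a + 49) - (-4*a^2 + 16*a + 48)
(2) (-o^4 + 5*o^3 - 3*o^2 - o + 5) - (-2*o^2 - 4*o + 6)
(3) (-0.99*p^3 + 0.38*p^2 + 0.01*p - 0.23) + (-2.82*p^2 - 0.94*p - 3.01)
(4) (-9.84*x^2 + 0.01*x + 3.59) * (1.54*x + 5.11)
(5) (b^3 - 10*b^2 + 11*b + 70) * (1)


(1) = 5*a^2 - 2*a + 1
(2) = -o^4 + 5*o^3 - o^2 + 3*o - 1
(3) = -0.99*p^3 - 2.44*p^2 - 0.93*p - 3.24
(4) = -15.1536*x^3 - 50.267*x^2 + 5.5797*x + 18.3449
(5) = b^3 - 10*b^2 + 11*b + 70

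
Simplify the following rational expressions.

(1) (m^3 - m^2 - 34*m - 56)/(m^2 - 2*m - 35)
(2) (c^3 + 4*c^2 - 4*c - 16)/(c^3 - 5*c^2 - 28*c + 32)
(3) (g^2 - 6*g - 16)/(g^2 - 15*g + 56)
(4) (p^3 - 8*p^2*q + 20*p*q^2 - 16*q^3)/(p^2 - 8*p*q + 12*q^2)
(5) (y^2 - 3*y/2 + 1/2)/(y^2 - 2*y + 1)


(1) = (m^2 + 6*m + 8)/(m + 5)
(2) = (c^2 - 4)/(c^2 - 9*c + 8)
(3) = (g + 2)/(g - 7)
(4) = (p^2 - 6*p*q + 8*q^2)/(p - 6*q)
(5) = (2*y - 1)/(2*y - 2)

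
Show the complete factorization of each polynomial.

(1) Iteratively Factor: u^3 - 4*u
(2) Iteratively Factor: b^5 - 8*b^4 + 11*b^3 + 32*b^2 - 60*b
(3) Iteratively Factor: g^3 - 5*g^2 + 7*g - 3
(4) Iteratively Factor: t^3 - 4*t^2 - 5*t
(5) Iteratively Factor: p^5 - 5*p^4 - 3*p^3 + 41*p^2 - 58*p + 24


(1) = (u - 2)*(u^2 + 2*u) = (u - 2)*(u + 2)*(u)
(2) = (b - 5)*(b^4 - 3*b^3 - 4*b^2 + 12*b) = b*(b - 5)*(b^3 - 3*b^2 - 4*b + 12) = b*(b - 5)*(b + 2)*(b^2 - 5*b + 6) = b*(b - 5)*(b - 2)*(b + 2)*(b - 3)
(3) = (g - 1)*(g^2 - 4*g + 3) = (g - 1)^2*(g - 3)
(4) = (t + 1)*(t^2 - 5*t) = (t - 5)*(t + 1)*(t)
(5) = (p - 1)*(p^4 - 4*p^3 - 7*p^2 + 34*p - 24) = (p - 1)^2*(p^3 - 3*p^2 - 10*p + 24) = (p - 1)^2*(p + 3)*(p^2 - 6*p + 8) = (p - 2)*(p - 1)^2*(p + 3)*(p - 4)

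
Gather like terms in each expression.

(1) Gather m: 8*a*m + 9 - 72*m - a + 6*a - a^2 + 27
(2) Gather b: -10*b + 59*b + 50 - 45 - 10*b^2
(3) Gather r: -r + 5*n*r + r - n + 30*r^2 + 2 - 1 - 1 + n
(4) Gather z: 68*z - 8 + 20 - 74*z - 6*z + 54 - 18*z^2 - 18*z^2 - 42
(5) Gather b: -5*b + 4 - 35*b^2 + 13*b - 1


(1) = -a^2 + 5*a + m*(8*a - 72) + 36
(2) = -10*b^2 + 49*b + 5
(3) = 5*n*r + 30*r^2
(4) = -36*z^2 - 12*z + 24
(5) = -35*b^2 + 8*b + 3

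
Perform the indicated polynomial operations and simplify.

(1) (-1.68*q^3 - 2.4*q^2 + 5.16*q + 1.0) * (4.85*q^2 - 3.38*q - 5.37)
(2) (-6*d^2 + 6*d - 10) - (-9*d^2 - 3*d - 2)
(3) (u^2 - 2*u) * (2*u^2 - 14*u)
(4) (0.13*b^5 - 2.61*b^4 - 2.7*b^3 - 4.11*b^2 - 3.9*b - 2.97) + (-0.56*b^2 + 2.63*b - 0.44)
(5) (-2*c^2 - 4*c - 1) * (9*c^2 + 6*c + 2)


(1) = -8.148*q^5 - 5.9616*q^4 + 42.1596*q^3 + 0.2972*q^2 - 31.0892*q - 5.37
(2) = 3*d^2 + 9*d - 8
(3) = 2*u^4 - 18*u^3 + 28*u^2
(4) = 0.13*b^5 - 2.61*b^4 - 2.7*b^3 - 4.67*b^2 - 1.27*b - 3.41
(5) = -18*c^4 - 48*c^3 - 37*c^2 - 14*c - 2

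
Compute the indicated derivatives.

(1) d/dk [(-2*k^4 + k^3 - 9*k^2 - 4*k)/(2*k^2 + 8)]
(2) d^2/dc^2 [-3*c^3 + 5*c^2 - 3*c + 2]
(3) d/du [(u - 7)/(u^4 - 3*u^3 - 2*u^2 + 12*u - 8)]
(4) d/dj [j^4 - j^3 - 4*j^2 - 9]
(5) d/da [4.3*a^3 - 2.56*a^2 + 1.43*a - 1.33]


(1) = (-4*k^5 + k^4 - 32*k^3 + 16*k^2 - 72*k - 16)/(2*(k^4 + 8*k^2 + 16))
(2) = 10 - 18*c
(3) = (-3*u^3 + 28*u^2 - 5*u - 38)/(u^7 - 4*u^6 - 3*u^5 + 30*u^4 - 24*u^3 - 48*u^2 + 80*u - 32)
(4) = j*(4*j^2 - 3*j - 8)
(5) = 12.9*a^2 - 5.12*a + 1.43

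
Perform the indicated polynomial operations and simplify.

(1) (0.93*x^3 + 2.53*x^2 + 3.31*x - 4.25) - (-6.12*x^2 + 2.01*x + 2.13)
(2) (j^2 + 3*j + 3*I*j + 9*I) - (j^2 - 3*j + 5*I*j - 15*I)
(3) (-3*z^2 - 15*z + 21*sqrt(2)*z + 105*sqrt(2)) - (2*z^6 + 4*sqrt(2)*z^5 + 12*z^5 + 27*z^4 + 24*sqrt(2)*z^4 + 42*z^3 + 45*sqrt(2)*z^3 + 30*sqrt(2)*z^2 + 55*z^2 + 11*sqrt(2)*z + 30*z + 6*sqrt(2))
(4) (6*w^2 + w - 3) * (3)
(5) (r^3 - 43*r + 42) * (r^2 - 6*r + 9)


(1) = 0.93*x^3 + 8.65*x^2 + 1.3*x - 6.38
(2) = 6*j - 2*I*j + 24*I
(3) = -2*z^6 - 12*z^5 - 4*sqrt(2)*z^5 - 24*sqrt(2)*z^4 - 27*z^4 - 45*sqrt(2)*z^3 - 42*z^3 - 58*z^2 - 30*sqrt(2)*z^2 - 45*z + 10*sqrt(2)*z + 99*sqrt(2)
(4) = 18*w^2 + 3*w - 9
(5) = r^5 - 6*r^4 - 34*r^3 + 300*r^2 - 639*r + 378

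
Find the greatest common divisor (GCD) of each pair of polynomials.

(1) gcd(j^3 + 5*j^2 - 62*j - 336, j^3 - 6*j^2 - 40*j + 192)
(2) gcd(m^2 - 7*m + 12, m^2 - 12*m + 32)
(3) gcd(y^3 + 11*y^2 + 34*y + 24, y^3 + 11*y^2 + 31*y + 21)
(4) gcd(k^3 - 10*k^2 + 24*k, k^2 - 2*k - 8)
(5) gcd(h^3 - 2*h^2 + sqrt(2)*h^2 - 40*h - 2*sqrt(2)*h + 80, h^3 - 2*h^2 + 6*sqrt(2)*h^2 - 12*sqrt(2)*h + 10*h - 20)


(1) = gcd((j - 8)*(j + 6)*(j + 7), (j - 8)*(j - 4)*(j + 6)) = j^2 - 2*j - 48
(2) = gcd((m - 4)*(m - 3), (m - 8)*(m - 4)) = m - 4
(3) = gcd((y + 1)*(y + 4)*(y + 6), (y + 1)*(y + 3)*(y + 7)) = y + 1
(4) = k - 4
(5) = gcd((h - 2)*(h - 4*sqrt(2))*(h + 5*sqrt(2)), (h - 2)*(h + sqrt(2))*(h + 5*sqrt(2))) = h^2 + h*(-2 + 5*sqrt(2)) - 10*sqrt(2)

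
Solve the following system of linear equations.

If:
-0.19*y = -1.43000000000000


Then:
y = 7.53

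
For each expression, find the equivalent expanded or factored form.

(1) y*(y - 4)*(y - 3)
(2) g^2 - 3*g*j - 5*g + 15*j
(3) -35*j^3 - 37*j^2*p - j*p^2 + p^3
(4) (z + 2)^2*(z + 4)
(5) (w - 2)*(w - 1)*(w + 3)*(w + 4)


(1) = y^3 - 7*y^2 + 12*y
(2) = (g - 5)*(g - 3*j)
(3) = (-7*j + p)*(j + p)*(5*j + p)
(4) = z^3 + 8*z^2 + 20*z + 16
(5) = w^4 + 4*w^3 - 7*w^2 - 22*w + 24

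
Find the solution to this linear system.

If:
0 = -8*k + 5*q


Then:
k = 5*q/8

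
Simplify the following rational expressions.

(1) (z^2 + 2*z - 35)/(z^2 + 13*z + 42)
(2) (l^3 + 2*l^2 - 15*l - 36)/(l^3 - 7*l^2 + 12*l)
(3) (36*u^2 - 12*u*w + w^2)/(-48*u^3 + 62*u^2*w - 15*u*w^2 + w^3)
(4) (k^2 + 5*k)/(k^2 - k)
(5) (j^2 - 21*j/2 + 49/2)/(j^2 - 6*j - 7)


(1) = (z - 5)/(z + 6)
(2) = (l^2 + 6*l + 9)/(l^2 - 3*l)
(3) = (-6*u + w)/(8*u^2 - 9*u*w + w^2)
(4) = (k + 5)/(k - 1)
(5) = (2*j - 7)/(2*j + 2)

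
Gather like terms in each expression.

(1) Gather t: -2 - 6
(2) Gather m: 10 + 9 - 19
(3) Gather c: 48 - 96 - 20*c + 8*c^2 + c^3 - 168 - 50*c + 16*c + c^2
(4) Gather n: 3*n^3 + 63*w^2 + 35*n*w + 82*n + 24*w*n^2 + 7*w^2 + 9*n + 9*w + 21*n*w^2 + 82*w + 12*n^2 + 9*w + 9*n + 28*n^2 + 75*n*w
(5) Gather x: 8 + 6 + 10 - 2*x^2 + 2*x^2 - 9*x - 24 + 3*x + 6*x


(1) = -8
(2) = 0
(3) = c^3 + 9*c^2 - 54*c - 216
(4) = 3*n^3 + n^2*(24*w + 40) + n*(21*w^2 + 110*w + 100) + 70*w^2 + 100*w
(5) = 0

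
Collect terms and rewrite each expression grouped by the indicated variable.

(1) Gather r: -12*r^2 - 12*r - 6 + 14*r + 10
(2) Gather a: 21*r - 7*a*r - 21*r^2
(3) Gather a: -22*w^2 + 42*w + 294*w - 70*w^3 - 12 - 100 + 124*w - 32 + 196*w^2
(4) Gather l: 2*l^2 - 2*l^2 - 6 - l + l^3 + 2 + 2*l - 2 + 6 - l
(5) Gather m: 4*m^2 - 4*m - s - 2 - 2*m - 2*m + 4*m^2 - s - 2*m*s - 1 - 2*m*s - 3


(1) = -12*r^2 + 2*r + 4
(2) = -7*a*r - 21*r^2 + 21*r
(3) = -70*w^3 + 174*w^2 + 460*w - 144
(4) = l^3
(5) = 8*m^2 + m*(-4*s - 8) - 2*s - 6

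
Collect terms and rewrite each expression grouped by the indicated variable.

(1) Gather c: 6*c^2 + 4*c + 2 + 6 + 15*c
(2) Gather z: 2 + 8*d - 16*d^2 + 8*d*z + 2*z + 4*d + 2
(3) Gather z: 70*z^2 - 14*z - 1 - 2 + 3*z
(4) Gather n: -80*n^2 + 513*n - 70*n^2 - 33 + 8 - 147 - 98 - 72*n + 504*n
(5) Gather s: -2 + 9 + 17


(1) = 6*c^2 + 19*c + 8
(2) = -16*d^2 + 12*d + z*(8*d + 2) + 4
(3) = 70*z^2 - 11*z - 3
(4) = -150*n^2 + 945*n - 270
(5) = 24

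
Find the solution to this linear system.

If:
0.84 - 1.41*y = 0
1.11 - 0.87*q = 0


Then:
q = 1.28
y = 0.60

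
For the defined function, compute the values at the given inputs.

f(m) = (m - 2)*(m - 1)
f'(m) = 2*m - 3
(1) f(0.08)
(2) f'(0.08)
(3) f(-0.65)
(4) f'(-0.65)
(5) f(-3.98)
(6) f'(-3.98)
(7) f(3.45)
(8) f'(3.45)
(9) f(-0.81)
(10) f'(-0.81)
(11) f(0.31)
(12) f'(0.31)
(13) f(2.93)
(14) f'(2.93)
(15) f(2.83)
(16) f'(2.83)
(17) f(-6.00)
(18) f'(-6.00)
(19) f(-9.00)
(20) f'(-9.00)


(1) = 1.77
(2) = -2.84
(3) = 4.37
(4) = -4.30
(5) = 29.78
(6) = -10.96
(7) = 3.55
(8) = 3.90
(9) = 5.09
(10) = -4.62
(11) = 1.17
(12) = -2.38
(13) = 1.79
(14) = 2.86
(15) = 1.52
(16) = 2.66
(17) = 56.00
(18) = -15.00
(19) = 110.00
(20) = -21.00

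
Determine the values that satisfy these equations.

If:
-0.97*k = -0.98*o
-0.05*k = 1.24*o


Then:
k = 0.00
o = 0.00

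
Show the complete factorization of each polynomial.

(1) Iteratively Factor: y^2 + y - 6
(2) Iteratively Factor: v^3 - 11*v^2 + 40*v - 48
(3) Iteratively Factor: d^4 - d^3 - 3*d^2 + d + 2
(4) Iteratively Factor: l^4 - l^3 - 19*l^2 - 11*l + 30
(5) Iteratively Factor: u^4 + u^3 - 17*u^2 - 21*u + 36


(1) = (y - 2)*(y + 3)
(2) = (v - 4)*(v^2 - 7*v + 12) = (v - 4)^2*(v - 3)
(3) = (d + 1)*(d^3 - 2*d^2 - d + 2) = (d - 2)*(d + 1)*(d^2 - 1) = (d - 2)*(d - 1)*(d + 1)*(d + 1)
(4) = (l + 3)*(l^3 - 4*l^2 - 7*l + 10) = (l - 5)*(l + 3)*(l^2 + l - 2) = (l - 5)*(l - 1)*(l + 3)*(l + 2)
(5) = (u + 3)*(u^3 - 2*u^2 - 11*u + 12) = (u - 1)*(u + 3)*(u^2 - u - 12) = (u - 1)*(u + 3)^2*(u - 4)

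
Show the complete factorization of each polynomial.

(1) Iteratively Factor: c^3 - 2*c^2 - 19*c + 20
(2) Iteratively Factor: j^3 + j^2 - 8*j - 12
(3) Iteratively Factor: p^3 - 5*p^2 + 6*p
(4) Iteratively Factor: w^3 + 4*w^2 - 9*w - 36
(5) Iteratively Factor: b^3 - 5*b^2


(1) = (c - 1)*(c^2 - c - 20) = (c - 5)*(c - 1)*(c + 4)
(2) = (j + 2)*(j^2 - j - 6) = (j + 2)^2*(j - 3)
(3) = (p - 3)*(p^2 - 2*p) = p*(p - 3)*(p - 2)
(4) = (w - 3)*(w^2 + 7*w + 12) = (w - 3)*(w + 3)*(w + 4)
(5) = (b)*(b^2 - 5*b) = b^2*(b - 5)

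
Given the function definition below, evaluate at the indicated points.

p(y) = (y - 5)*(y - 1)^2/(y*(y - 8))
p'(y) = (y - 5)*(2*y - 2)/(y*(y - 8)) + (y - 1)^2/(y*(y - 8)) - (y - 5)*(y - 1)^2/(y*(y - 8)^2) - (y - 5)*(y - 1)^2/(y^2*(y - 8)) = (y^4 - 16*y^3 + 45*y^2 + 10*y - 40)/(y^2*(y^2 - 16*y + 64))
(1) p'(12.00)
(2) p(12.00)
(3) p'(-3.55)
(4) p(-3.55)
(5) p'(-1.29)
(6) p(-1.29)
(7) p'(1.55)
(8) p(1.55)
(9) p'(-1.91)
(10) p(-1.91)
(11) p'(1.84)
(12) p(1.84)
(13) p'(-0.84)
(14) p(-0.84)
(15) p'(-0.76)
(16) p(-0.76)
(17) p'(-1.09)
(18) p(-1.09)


(1) = -0.15
(2) = 17.65
(3) = 0.81
(4) = -4.32
(5) = 0.41
(6) = -2.75
(7) = 0.30
(8) = 0.10
(9) = 0.64
(10) = -3.09
(11) = 0.33
(12) = 0.20
(13) = -0.12
(14) = -2.66
(15) = -0.32
(16) = -2.68
(17) = 0.25
(18) = -2.68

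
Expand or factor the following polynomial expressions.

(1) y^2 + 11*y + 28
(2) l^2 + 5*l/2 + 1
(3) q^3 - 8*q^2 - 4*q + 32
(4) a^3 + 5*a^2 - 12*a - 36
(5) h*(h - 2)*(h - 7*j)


(1) = (y + 4)*(y + 7)
(2) = (l + 1/2)*(l + 2)
(3) = (q - 8)*(q - 2)*(q + 2)
(4) = (a - 3)*(a + 2)*(a + 6)
(5) = h^3 - 7*h^2*j - 2*h^2 + 14*h*j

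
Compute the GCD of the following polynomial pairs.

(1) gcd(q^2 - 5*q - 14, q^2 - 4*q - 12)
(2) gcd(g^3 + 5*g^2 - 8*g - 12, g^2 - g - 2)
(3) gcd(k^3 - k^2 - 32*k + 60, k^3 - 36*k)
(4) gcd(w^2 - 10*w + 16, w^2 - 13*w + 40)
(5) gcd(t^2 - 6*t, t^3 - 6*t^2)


(1) = gcd((q - 7)*(q + 2), (q - 6)*(q + 2)) = q + 2
(2) = g^2 - g - 2
(3) = gcd((k - 5)*(k - 2)*(k + 6), k*(k - 6)*(k + 6)) = k + 6
(4) = w - 8
(5) = t^2 - 6*t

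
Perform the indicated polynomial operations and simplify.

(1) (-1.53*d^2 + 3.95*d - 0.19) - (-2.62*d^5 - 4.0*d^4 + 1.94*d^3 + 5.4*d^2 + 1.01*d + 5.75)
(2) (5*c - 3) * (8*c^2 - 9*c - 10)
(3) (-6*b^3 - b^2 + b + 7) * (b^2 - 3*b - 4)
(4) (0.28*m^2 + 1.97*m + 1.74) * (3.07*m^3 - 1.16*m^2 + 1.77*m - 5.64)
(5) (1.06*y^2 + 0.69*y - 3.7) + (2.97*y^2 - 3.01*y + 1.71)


(1) = 2.62*d^5 + 4.0*d^4 - 1.94*d^3 - 6.93*d^2 + 2.94*d - 5.94
(2) = 40*c^3 - 69*c^2 - 23*c + 30
(3) = -6*b^5 + 17*b^4 + 28*b^3 + 8*b^2 - 25*b - 28
(4) = 0.8596*m^5 + 5.7231*m^4 + 3.5522*m^3 - 0.1107*m^2 - 8.031*m - 9.8136
(5) = 4.03*y^2 - 2.32*y - 1.99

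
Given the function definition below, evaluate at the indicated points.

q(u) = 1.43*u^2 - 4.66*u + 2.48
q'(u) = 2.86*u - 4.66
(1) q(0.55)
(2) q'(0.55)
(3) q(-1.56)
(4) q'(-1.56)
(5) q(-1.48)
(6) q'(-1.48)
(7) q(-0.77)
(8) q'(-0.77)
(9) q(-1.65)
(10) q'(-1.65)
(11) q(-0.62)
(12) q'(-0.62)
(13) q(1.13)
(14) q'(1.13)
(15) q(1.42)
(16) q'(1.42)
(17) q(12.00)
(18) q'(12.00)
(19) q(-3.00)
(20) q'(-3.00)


(1) = 0.35
(2) = -3.09
(3) = 13.23
(4) = -9.12
(5) = 12.51
(6) = -8.89
(7) = 6.92
(8) = -6.86
(9) = 14.06
(10) = -9.38
(11) = 5.92
(12) = -6.43
(13) = -0.96
(14) = -1.43
(15) = -1.25
(16) = -0.60
(17) = 152.48
(18) = 29.66
(19) = 29.33
(20) = -13.24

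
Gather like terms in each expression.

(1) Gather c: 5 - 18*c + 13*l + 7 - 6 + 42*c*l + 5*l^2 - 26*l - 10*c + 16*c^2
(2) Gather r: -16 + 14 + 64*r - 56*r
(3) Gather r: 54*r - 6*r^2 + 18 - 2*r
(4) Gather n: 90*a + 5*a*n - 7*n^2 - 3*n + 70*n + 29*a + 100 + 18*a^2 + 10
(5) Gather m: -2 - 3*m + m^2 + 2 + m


(1) = 16*c^2 + c*(42*l - 28) + 5*l^2 - 13*l + 6
(2) = 8*r - 2
(3) = -6*r^2 + 52*r + 18
(4) = 18*a^2 + 119*a - 7*n^2 + n*(5*a + 67) + 110
(5) = m^2 - 2*m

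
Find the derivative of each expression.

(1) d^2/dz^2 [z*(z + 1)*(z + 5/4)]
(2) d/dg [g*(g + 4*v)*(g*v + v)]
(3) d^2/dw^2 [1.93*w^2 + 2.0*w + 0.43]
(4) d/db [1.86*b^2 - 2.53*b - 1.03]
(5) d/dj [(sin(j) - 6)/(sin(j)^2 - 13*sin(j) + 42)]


(1) = 6*z + 9/2
(2) = v*(3*g^2 + 8*g*v + 2*g + 4*v)
(3) = 3.86000000000000
(4) = 3.72*b - 2.53
(5) = -cos(j)/(sin(j) - 7)^2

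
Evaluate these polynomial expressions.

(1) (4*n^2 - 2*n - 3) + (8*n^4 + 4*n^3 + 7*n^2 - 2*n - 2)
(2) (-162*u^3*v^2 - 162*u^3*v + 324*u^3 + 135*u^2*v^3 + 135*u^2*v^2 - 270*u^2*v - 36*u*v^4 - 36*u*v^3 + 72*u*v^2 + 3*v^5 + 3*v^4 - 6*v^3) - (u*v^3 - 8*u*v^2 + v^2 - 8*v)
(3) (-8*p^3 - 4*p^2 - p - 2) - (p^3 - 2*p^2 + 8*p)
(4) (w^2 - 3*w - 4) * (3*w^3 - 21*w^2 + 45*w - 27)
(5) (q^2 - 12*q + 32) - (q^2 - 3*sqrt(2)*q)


(1) = 8*n^4 + 4*n^3 + 11*n^2 - 4*n - 5
(2) = -162*u^3*v^2 - 162*u^3*v + 324*u^3 + 135*u^2*v^3 + 135*u^2*v^2 - 270*u^2*v - 36*u*v^4 - 37*u*v^3 + 80*u*v^2 + 3*v^5 + 3*v^4 - 6*v^3 - v^2 + 8*v
(3) = -9*p^3 - 2*p^2 - 9*p - 2
(4) = 3*w^5 - 30*w^4 + 96*w^3 - 78*w^2 - 99*w + 108
(5) = -12*q + 3*sqrt(2)*q + 32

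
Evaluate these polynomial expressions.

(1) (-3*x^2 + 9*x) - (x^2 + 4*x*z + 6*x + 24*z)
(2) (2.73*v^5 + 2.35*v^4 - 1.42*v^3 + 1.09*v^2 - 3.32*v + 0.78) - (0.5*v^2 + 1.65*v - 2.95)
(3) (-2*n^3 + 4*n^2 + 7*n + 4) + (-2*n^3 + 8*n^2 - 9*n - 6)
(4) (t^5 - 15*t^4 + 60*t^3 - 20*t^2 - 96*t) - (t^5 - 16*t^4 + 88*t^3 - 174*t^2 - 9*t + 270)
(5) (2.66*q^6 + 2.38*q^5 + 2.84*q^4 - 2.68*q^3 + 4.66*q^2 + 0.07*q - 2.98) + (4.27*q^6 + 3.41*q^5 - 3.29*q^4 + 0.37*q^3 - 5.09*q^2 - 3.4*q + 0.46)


(1) = -4*x^2 - 4*x*z + 3*x - 24*z
(2) = 2.73*v^5 + 2.35*v^4 - 1.42*v^3 + 0.59*v^2 - 4.97*v + 3.73
(3) = -4*n^3 + 12*n^2 - 2*n - 2
(4) = t^4 - 28*t^3 + 154*t^2 - 87*t - 270
(5) = 6.93*q^6 + 5.79*q^5 - 0.45*q^4 - 2.31*q^3 - 0.43*q^2 - 3.33*q - 2.52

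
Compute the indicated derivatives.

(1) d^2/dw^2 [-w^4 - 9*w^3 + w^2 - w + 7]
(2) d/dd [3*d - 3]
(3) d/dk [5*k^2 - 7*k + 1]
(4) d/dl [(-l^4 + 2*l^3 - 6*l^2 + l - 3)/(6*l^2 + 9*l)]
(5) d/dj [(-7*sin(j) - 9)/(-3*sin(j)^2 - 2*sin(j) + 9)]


(1) = -12*w^2 - 54*w + 2
(2) = 3
(3) = 10*k - 7
(4) = (-4*l^5 - 5*l^4 + 12*l^3 - 20*l^2 + 12*l + 9)/(3*l^2*(4*l^2 + 12*l + 9))
(5) = (-54*sin(j) + 21*cos(j)^2 - 102)*cos(j)/(3*sin(j)^2 + 2*sin(j) - 9)^2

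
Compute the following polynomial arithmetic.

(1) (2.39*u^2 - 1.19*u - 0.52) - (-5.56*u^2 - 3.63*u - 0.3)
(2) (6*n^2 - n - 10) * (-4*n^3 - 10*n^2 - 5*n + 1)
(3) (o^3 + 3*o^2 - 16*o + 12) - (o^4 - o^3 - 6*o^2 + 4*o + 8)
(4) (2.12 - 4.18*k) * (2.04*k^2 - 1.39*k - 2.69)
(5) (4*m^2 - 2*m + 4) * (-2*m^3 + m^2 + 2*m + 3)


(1) = 7.95*u^2 + 2.44*u - 0.22
(2) = -24*n^5 - 56*n^4 + 20*n^3 + 111*n^2 + 49*n - 10
(3) = -o^4 + 2*o^3 + 9*o^2 - 20*o + 4
(4) = -8.5272*k^3 + 10.135*k^2 + 8.2974*k - 5.7028
(5) = -8*m^5 + 8*m^4 - 2*m^3 + 12*m^2 + 2*m + 12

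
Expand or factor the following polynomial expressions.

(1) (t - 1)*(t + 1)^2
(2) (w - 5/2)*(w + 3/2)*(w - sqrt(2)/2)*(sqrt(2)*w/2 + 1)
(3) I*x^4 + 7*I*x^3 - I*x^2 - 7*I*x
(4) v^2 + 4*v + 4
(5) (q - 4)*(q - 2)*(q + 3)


(1) = t^3 + t^2 - t - 1
(2) = sqrt(2)*w^4/2 - sqrt(2)*w^3/2 + w^3/2 - 19*sqrt(2)*w^2/8 - w^2/2 - 15*w/8 + sqrt(2)*w/2 + 15*sqrt(2)/8
(3) = x*(x - 1)*(x + 7)*(I*x + I)
(4) = (v + 2)^2
(5) = q^3 - 3*q^2 - 10*q + 24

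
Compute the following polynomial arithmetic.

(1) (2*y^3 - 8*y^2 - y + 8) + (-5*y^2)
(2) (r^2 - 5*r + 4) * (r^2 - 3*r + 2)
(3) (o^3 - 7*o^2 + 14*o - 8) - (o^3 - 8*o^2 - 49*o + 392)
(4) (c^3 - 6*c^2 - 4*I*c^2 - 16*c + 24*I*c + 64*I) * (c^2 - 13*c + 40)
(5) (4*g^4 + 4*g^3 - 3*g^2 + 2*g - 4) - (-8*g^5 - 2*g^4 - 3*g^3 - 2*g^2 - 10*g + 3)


(1) = 2*y^3 - 13*y^2 - y + 8
(2) = r^4 - 8*r^3 + 21*r^2 - 22*r + 8
(3) = o^2 + 63*o - 400
(4) = c^5 - 19*c^4 - 4*I*c^4 + 102*c^3 + 76*I*c^3 - 32*c^2 - 408*I*c^2 - 640*c + 128*I*c + 2560*I
(5) = 8*g^5 + 6*g^4 + 7*g^3 - g^2 + 12*g - 7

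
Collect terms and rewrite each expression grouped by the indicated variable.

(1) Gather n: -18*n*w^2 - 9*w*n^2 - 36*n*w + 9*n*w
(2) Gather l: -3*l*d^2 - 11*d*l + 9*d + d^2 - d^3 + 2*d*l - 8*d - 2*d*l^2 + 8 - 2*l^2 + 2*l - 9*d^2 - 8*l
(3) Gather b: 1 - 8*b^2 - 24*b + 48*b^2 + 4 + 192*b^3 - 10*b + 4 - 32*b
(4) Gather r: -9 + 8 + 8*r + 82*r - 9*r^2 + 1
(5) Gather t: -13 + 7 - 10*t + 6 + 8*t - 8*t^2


(1) = -9*n^2*w + n*(-18*w^2 - 27*w)
(2) = -d^3 - 8*d^2 + d + l^2*(-2*d - 2) + l*(-3*d^2 - 9*d - 6) + 8
(3) = 192*b^3 + 40*b^2 - 66*b + 9
(4) = -9*r^2 + 90*r
(5) = -8*t^2 - 2*t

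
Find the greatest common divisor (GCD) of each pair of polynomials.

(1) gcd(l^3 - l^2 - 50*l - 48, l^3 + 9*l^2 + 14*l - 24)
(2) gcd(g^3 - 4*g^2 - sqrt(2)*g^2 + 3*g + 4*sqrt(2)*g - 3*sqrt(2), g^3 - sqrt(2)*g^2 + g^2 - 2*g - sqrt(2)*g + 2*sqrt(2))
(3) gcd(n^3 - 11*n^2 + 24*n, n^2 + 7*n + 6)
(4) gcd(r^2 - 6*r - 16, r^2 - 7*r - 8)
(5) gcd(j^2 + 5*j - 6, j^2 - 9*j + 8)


(1) = gcd((l - 8)*(l + 1)*(l + 6), (l - 1)*(l + 4)*(l + 6)) = l + 6
(2) = g^2 + g*(-sqrt(2) - 1) + sqrt(2)
(3) = gcd(n*(n - 8)*(n - 3), (n + 1)*(n + 6)) = 1
(4) = r - 8
(5) = j - 1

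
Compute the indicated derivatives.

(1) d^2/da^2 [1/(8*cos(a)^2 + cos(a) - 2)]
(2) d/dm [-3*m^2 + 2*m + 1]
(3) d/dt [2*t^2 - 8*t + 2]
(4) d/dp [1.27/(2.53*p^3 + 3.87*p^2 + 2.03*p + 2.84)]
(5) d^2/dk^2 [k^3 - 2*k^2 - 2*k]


(1) = (-256*sin(a)^4 + 193*sin(a)^2 + 28*cos(a) - 6*cos(3*a) + 97)/(-8*sin(a)^2 + cos(a) + 6)^3
(2) = 2 - 6*m
(3) = 4*t - 8
(4) = (-9.6393*p^2 - 9.8298*p - 2.5781)/(2.53*p^3 + 3.87*p^2 + 2.03*p + 2.84)^2
(5) = 6*k - 4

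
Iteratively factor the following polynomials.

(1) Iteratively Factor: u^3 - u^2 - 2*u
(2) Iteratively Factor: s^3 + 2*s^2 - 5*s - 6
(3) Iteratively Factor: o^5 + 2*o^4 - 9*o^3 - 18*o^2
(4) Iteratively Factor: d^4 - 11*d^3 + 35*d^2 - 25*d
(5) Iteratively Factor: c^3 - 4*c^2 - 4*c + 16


(1) = (u - 2)*(u^2 + u) = (u - 2)*(u + 1)*(u)
(2) = (s + 3)*(s^2 - s - 2) = (s - 2)*(s + 3)*(s + 1)
(3) = (o + 3)*(o^4 - o^3 - 6*o^2) = o*(o + 3)*(o^3 - o^2 - 6*o) = o^2*(o + 3)*(o^2 - o - 6) = o^2*(o - 3)*(o + 3)*(o + 2)
(4) = (d - 5)*(d^3 - 6*d^2 + 5*d) = d*(d - 5)*(d^2 - 6*d + 5) = d*(d - 5)^2*(d - 1)
(5) = (c - 2)*(c^2 - 2*c - 8) = (c - 4)*(c - 2)*(c + 2)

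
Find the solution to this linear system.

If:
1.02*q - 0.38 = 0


Then:
q = 0.37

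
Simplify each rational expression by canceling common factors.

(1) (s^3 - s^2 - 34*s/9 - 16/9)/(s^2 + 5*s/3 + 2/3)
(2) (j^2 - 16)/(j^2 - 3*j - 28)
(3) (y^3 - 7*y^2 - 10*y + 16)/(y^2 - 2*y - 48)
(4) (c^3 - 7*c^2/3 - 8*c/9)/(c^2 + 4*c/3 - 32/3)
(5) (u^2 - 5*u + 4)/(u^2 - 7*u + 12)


(1) = s - 8/3
(2) = (j - 4)/(j - 7)
(3) = (y^2 + y - 2)/(y + 6)
(4) = (3*c^2 + c)/(3*c + 12)
(5) = (u - 1)/(u - 3)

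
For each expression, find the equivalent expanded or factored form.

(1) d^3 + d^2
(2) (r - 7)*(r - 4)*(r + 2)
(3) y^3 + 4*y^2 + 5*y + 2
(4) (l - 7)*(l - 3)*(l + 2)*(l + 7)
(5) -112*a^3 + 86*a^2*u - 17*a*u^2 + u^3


(1) = d^2*(d + 1)
(2) = r^3 - 9*r^2 + 6*r + 56
(3) = (y + 1)^2*(y + 2)
(4) = l^4 - l^3 - 55*l^2 + 49*l + 294
(5) = (-8*a + u)*(-7*a + u)*(-2*a + u)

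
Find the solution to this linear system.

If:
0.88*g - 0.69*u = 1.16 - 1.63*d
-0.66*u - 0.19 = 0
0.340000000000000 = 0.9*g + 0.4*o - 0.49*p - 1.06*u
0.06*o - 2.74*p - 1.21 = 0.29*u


Then:
d = 10.6635764598955*p + 5.07392603609373
g = -19.7518518518519*p - 8.30583613916947
o = 45.6666666666667*p + 18.7752525252525
u = -0.29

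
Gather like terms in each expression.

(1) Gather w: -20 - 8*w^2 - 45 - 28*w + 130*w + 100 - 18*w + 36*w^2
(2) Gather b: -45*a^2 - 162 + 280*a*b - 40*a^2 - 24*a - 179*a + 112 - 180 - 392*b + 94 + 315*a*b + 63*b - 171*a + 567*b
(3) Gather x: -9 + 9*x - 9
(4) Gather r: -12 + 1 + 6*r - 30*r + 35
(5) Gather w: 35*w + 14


(1) = 28*w^2 + 84*w + 35
(2) = -85*a^2 - 374*a + b*(595*a + 238) - 136
(3) = 9*x - 18
(4) = 24 - 24*r
(5) = 35*w + 14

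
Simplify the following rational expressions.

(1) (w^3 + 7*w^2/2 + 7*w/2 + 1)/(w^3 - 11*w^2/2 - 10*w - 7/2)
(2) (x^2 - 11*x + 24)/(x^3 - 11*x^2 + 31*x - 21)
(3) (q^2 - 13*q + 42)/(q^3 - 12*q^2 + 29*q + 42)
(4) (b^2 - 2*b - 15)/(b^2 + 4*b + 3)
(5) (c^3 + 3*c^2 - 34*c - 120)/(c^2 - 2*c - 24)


(1) = (w + 2)/(w - 7)
(2) = (x - 8)/(x^2 - 8*x + 7)
(3) = 1/(q + 1)
(4) = (b - 5)/(b + 1)
(5) = c + 5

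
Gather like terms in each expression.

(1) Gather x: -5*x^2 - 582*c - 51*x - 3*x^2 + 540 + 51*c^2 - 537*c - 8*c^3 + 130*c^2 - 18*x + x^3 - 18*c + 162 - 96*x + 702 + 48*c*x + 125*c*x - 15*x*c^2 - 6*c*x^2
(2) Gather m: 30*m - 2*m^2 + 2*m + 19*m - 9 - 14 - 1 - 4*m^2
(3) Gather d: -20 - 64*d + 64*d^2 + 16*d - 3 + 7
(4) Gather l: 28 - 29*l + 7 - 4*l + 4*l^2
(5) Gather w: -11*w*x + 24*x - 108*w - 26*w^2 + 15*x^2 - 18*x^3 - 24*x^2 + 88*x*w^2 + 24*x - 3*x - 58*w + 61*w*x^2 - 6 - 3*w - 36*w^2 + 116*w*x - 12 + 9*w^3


(1) = -8*c^3 + 181*c^2 - 1137*c + x^3 + x^2*(-6*c - 8) + x*(-15*c^2 + 173*c - 165) + 1404
(2) = -6*m^2 + 51*m - 24
(3) = 64*d^2 - 48*d - 16
(4) = 4*l^2 - 33*l + 35
(5) = 9*w^3 + w^2*(88*x - 62) + w*(61*x^2 + 105*x - 169) - 18*x^3 - 9*x^2 + 45*x - 18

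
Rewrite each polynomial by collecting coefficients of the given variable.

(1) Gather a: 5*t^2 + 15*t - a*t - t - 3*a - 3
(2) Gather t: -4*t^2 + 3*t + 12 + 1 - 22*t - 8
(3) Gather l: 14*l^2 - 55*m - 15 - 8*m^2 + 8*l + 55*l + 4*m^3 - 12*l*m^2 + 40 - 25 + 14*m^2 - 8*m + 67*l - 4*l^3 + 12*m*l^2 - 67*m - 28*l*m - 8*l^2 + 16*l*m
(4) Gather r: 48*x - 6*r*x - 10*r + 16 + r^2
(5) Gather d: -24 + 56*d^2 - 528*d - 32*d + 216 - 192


(1) = a*(-t - 3) + 5*t^2 + 14*t - 3
(2) = -4*t^2 - 19*t + 5
(3) = -4*l^3 + l^2*(12*m + 6) + l*(-12*m^2 - 12*m + 130) + 4*m^3 + 6*m^2 - 130*m
(4) = r^2 + r*(-6*x - 10) + 48*x + 16
(5) = 56*d^2 - 560*d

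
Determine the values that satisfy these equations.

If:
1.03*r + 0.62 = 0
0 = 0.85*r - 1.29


Then:
No Solution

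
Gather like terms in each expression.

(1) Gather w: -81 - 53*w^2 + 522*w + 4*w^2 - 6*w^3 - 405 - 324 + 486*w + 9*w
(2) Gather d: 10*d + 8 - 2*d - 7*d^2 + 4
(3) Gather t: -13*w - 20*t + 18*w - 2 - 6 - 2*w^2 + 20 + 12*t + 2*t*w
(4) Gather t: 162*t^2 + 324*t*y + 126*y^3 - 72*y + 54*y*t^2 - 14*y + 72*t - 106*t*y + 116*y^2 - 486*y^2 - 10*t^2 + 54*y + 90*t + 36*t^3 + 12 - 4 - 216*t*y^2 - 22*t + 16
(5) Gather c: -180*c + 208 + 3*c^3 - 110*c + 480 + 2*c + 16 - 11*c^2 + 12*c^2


(1) = -6*w^3 - 49*w^2 + 1017*w - 810
(2) = -7*d^2 + 8*d + 12
(3) = t*(2*w - 8) - 2*w^2 + 5*w + 12
(4) = 36*t^3 + t^2*(54*y + 152) + t*(-216*y^2 + 218*y + 140) + 126*y^3 - 370*y^2 - 32*y + 24
(5) = 3*c^3 + c^2 - 288*c + 704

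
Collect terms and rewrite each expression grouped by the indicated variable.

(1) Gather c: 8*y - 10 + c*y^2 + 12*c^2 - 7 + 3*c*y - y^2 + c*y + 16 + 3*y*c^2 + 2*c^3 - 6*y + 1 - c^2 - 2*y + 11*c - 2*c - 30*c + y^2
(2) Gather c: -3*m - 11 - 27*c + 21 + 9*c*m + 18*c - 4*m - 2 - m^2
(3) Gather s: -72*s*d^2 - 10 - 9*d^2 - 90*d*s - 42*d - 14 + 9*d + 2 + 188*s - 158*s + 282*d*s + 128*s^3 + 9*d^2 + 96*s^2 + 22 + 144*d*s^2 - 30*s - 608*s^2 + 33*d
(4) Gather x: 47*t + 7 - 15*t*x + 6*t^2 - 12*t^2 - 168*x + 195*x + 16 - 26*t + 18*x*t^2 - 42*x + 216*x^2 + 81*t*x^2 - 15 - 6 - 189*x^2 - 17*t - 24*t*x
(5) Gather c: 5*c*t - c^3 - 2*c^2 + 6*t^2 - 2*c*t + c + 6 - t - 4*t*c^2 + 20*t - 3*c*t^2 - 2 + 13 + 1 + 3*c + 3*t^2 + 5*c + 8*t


(1) = 2*c^3 + c^2*(3*y + 11) + c*(y^2 + 4*y - 21)
(2) = c*(9*m - 9) - m^2 - 7*m + 8
(3) = 128*s^3 + s^2*(144*d - 512) + s*(-72*d^2 + 192*d)
(4) = -6*t^2 + 4*t + x^2*(81*t + 27) + x*(18*t^2 - 39*t - 15) + 2
(5) = -c^3 + c^2*(-4*t - 2) + c*(-3*t^2 + 3*t + 9) + 9*t^2 + 27*t + 18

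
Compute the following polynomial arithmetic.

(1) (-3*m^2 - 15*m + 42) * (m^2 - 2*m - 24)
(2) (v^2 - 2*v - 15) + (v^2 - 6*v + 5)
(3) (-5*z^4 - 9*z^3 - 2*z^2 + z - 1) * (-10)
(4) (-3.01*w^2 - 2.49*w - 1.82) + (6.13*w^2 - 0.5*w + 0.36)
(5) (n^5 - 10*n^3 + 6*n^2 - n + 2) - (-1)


(1) = -3*m^4 - 9*m^3 + 144*m^2 + 276*m - 1008
(2) = 2*v^2 - 8*v - 10
(3) = 50*z^4 + 90*z^3 + 20*z^2 - 10*z + 10
(4) = 3.12*w^2 - 2.99*w - 1.46
(5) = n^5 - 10*n^3 + 6*n^2 - n + 3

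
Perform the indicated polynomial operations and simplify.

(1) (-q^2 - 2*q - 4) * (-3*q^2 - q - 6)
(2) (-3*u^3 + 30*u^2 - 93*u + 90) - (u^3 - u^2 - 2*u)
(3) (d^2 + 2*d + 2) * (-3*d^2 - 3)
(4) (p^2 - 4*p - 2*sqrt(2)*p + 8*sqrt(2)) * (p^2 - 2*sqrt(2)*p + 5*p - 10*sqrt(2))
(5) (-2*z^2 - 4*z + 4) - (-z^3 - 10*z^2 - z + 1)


(1) = 3*q^4 + 7*q^3 + 20*q^2 + 16*q + 24
(2) = -4*u^3 + 31*u^2 - 91*u + 90
(3) = -3*d^4 - 6*d^3 - 9*d^2 - 6*d - 6
(4) = p^4 - 4*sqrt(2)*p^3 + p^3 - 12*p^2 - 4*sqrt(2)*p^2 + 8*p + 80*sqrt(2)*p - 160
(5) = z^3 + 8*z^2 - 3*z + 3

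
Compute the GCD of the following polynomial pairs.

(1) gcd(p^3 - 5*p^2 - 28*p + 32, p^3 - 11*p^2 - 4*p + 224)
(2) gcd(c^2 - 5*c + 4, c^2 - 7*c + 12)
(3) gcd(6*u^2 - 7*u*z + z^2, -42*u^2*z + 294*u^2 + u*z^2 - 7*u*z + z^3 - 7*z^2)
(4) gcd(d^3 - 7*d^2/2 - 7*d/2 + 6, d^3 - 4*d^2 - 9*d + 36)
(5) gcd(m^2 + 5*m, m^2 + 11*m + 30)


(1) = p^2 - 4*p - 32
(2) = c - 4
(3) = gcd((-6*u + z)*(-u + z), (-6*u + z)*(7*u + z)*(z - 7)) = -6*u + z
(4) = d - 4
(5) = m + 5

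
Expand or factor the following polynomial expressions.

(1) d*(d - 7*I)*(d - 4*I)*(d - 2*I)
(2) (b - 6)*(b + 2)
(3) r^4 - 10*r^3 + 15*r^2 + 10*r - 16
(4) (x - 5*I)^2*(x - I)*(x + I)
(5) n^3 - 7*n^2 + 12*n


(1) = d^4 - 13*I*d^3 - 50*d^2 + 56*I*d
(2) = b^2 - 4*b - 12
(3) = (r - 8)*(r - 2)*(r - 1)*(r + 1)
(4) = x^4 - 10*I*x^3 - 24*x^2 - 10*I*x - 25
(5) = n*(n - 4)*(n - 3)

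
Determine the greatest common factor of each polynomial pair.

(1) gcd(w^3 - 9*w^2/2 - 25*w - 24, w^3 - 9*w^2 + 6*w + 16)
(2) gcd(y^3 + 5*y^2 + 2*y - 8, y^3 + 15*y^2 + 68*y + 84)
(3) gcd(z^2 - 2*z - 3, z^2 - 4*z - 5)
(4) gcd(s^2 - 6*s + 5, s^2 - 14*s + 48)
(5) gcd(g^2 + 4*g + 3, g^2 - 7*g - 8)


(1) = gcd((w - 8)*(w + 3/2)*(w + 2), (w - 8)*(w - 2)*(w + 1)) = w - 8
(2) = y + 2
(3) = z + 1
(4) = 1
(5) = g + 1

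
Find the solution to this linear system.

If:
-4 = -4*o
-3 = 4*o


Then:
No Solution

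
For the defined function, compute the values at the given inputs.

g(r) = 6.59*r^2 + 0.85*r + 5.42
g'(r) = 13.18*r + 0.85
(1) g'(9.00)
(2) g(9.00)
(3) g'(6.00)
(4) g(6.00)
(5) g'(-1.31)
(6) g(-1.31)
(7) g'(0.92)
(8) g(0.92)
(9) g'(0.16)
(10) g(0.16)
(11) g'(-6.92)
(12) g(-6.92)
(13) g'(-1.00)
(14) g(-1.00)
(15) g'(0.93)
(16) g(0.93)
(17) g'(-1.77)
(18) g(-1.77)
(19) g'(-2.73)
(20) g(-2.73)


(1) = 119.47
(2) = 546.86
(3) = 79.93
(4) = 247.76
(5) = -16.42
(6) = 15.62
(7) = 12.98
(8) = 11.78
(9) = 2.96
(10) = 5.72
(11) = -90.36
(12) = 315.11
(13) = -12.33
(14) = 11.16
(15) = 13.11
(16) = 11.91
(17) = -22.48
(18) = 24.56
(19) = -35.13
(20) = 52.21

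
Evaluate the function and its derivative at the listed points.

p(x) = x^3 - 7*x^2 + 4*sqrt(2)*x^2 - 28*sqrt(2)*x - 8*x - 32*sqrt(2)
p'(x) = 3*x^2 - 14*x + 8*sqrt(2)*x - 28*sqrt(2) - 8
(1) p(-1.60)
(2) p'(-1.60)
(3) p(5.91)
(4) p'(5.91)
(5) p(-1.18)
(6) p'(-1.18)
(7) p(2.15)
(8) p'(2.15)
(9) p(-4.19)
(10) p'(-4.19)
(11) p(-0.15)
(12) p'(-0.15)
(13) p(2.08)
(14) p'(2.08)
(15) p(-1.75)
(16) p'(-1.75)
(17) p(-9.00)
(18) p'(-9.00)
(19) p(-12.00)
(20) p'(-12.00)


(1) = 23.37
(2) = -35.62
(3) = -167.05
(4) = 41.31
(5) = 7.40
(6) = -40.25
(7) = -143.86
(8) = -39.51
(9) = 57.04
(10) = 16.33
(11) = -38.15
(12) = -47.13
(13) = -141.07
(14) = -40.21
(15) = 28.57
(16) = -33.71
(17) = -454.67
(18) = 219.58
(19) = -1395.49
(20) = 416.64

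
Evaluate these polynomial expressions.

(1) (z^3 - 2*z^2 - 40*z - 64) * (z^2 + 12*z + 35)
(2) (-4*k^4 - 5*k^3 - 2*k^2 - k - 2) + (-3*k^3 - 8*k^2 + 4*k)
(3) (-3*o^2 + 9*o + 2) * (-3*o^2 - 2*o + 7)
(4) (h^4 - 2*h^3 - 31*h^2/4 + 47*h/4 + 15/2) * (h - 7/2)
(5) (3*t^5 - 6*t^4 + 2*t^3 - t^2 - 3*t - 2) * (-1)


(1) = z^5 + 10*z^4 - 29*z^3 - 614*z^2 - 2168*z - 2240
(2) = -4*k^4 - 8*k^3 - 10*k^2 + 3*k - 2
(3) = 9*o^4 - 21*o^3 - 45*o^2 + 59*o + 14
(4) = h^5 - 11*h^4/2 - 3*h^3/4 + 311*h^2/8 - 269*h/8 - 105/4
(5) = -3*t^5 + 6*t^4 - 2*t^3 + t^2 + 3*t + 2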